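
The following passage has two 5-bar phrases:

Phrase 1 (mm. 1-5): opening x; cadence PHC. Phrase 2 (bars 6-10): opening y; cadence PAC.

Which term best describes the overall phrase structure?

Phrase 1 ends with a Phrygian half cadence (weaker) and phrase 2 with a perfect authentic cadence (stronger): antecedent + consequent = a period.
The two phrases open with different material (x / y), so the period is contrasting.

contrasting period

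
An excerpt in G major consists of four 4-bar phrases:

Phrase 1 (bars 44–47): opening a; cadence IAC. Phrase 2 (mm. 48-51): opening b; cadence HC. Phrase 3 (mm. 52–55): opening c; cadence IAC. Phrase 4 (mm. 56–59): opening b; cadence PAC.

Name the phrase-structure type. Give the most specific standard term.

Four phrases in two halves: the first half (bars 44–51) ends with a half cadence, the second (bars 52–59) with a perfect authentic cadence — a large antecedent–consequent pair, i.e. a double period.
Phrase 3 begins with different material from phrase 1, making it contrasting.

contrasting double period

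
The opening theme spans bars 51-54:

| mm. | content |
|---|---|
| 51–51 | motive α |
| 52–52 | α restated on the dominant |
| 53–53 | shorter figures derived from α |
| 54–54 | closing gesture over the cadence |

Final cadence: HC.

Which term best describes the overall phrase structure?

Basic idea (m. 51) + its repetition (measure 52) form the presentation; fragmentation and cadence (mm. 53–54) form the continuation — the 4-bar whole is a sentence.

sentence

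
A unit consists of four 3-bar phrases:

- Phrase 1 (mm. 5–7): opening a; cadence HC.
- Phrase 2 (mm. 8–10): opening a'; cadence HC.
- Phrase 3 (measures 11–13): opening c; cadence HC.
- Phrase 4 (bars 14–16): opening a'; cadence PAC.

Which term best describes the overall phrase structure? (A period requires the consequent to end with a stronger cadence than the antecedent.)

contrasting double period

Four phrases in two halves: the first half (bars 5–10) ends with a half cadence, the second (measures 11–16) with a perfect authentic cadence — a large antecedent–consequent pair, i.e. a double period.
Phrase 3 begins with different material from phrase 1, making it contrasting.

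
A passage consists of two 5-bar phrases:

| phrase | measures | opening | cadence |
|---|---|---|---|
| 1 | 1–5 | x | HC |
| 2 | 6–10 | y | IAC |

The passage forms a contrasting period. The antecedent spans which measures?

measures 1–5

The antecedent is the phrase ending with the weaker cadence (half cadence, phrase 1) and the consequent the one ending more conclusively (imperfect authentic cadence, phrase 2); the antecedent is mm. 1–5.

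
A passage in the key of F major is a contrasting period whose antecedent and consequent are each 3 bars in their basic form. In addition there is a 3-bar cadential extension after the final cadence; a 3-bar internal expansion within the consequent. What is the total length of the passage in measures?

12 measures

Basic contrasting period: 3 + 3 = 6 bars.
6 (basic form) + 3 (cadential extension) + 3 (internal expansion) = 12.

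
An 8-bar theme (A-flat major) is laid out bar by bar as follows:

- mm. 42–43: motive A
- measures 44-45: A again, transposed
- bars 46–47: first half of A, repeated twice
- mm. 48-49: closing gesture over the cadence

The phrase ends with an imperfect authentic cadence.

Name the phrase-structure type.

sentence

Basic idea (bars 42–43) + its repetition (bars 44–45) form the presentation; fragmentation and cadence (measures 46–49) form the continuation — the 8-bar whole is a sentence.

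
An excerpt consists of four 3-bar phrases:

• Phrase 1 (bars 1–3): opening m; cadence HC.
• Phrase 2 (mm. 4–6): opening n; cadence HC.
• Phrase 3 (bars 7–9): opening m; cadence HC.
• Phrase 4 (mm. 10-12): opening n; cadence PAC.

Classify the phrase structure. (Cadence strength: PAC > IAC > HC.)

parallel double period

Four phrases in two halves: the first half (mm. 1–6) ends with a half cadence, the second (bars 7–12) with a perfect authentic cadence — a large antecedent–consequent pair, i.e. a double period.
Phrase 3 begins with the same material as phrase 1, making it parallel.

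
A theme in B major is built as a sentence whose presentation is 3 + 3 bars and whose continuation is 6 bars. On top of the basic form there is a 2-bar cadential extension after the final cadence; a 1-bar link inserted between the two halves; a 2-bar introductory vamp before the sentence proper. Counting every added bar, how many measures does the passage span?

17 measures

Basic sentence: 3 + 3 + 6 = 12 bars.
12 (basic form) + 2 (cadential extension) + 1 (link) + 2 (introduction) = 17.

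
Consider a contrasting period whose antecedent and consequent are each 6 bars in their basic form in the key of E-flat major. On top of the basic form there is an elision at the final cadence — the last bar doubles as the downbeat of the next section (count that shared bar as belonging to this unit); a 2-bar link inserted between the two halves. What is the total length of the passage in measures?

Basic contrasting period: 6 + 6 = 12 bars.
12 (basic form) + 2 (link) = 14.
The elision shares a bar with the next section but does not change this unit's count.

14 measures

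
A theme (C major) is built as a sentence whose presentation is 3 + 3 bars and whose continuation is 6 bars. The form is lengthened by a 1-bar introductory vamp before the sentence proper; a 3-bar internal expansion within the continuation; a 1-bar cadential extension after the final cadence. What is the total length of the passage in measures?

17 measures

Basic sentence: 3 + 3 + 6 = 12 bars.
12 (basic form) + 1 (introduction) + 3 (internal expansion) + 1 (cadential extension) = 17.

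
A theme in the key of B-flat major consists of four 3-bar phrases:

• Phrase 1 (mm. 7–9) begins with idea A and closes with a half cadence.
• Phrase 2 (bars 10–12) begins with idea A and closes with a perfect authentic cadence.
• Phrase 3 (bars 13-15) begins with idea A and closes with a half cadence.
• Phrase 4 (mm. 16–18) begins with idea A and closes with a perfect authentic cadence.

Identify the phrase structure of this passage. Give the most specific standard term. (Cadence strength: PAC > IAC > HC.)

The cadence pattern HC–PAC–HC–PAC is weak–strong twice, and phrases 3–4 restate phrases 1–2: a period heard twice, not a double period (which would end weakly at phrase 2).

repeated period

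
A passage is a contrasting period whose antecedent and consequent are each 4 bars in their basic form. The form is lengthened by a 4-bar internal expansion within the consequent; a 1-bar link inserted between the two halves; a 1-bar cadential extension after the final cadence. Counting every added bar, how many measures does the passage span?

14 measures

Basic contrasting period: 4 + 4 = 8 bars.
8 (basic form) + 4 (internal expansion) + 1 (link) + 1 (cadential extension) = 14.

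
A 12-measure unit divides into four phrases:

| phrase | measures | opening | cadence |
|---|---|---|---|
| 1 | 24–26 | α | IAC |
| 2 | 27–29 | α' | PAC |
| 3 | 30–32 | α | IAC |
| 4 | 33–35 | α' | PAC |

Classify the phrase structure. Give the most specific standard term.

repeated period

The cadence pattern IAC–PAC–IAC–PAC is weak–strong twice, and phrases 3–4 restate phrases 1–2: a period heard twice, not a double period (which would end weakly at phrase 2).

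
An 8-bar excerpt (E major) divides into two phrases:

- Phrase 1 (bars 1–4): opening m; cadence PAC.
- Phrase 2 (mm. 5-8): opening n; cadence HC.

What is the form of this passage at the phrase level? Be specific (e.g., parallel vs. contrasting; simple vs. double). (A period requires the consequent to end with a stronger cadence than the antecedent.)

The second phrase closes with a half cadence, which is not stronger than the first phrase's perfect authentic cadence; without a weak→strong cadential pair there is no antecedent–consequent relationship, so this is a phrase group rather than a period.

phrase group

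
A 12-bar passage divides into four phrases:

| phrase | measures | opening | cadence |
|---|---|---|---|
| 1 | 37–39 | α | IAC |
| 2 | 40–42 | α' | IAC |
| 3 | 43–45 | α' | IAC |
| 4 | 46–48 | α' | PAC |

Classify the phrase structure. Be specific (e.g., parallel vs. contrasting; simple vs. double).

parallel double period

Four phrases in two halves: the first half (bars 37-42) ends with an imperfect authentic cadence, the second (bars 43-48) with a perfect authentic cadence — a large antecedent–consequent pair, i.e. a double period.
Phrase 3 begins with the same material as phrase 1, making it parallel.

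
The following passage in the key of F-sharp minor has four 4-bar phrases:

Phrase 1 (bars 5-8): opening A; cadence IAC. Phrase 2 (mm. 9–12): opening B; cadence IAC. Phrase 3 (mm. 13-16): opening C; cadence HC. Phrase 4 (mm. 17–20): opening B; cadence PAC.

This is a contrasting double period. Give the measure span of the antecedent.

measures 5–12

In a double period the first pair of phrases (ending imperfect authentic cadence) is the large antecedent and the second pair (ending perfect authentic cadence) is the large consequent; the antecedent is measures 5–12.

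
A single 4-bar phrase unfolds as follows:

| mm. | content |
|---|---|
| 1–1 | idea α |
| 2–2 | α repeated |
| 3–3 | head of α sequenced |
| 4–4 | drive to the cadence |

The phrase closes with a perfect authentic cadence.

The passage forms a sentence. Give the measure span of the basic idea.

measures 1–1

The presentation of a sentence is the basic idea (m. 1) plus its repetition (m. 2); the basic idea is therefore m. 1.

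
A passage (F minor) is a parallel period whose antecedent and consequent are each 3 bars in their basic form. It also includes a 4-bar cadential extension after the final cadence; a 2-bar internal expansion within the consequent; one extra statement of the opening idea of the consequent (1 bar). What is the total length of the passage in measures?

Basic parallel period: 3 + 3 = 6 bars.
6 (basic form) + 4 (cadential extension) + 2 (internal expansion) + 1 (extra statement) = 13.

13 measures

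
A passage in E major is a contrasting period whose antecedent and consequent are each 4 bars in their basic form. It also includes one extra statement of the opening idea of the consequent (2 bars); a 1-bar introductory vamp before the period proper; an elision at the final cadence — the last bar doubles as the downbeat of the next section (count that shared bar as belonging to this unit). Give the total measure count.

Basic contrasting period: 4 + 4 = 8 bars.
8 (basic form) + 2 (extra statement) + 1 (introduction) = 11.
The elision shares a bar with the next section but does not change this unit's count.

11 measures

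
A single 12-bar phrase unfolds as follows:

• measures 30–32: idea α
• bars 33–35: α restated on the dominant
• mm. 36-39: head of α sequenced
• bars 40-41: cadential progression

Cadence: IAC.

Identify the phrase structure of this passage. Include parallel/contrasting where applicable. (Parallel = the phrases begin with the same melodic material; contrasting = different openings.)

sentence

Basic idea (mm. 30–32) + its repetition (mm. 33–35) form the presentation; fragmentation and cadence (mm. 36–41) form the continuation — the 12-bar whole is a sentence.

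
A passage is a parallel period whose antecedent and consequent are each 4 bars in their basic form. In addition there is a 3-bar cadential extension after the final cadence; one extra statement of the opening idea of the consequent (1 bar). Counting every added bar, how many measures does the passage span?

Basic parallel period: 4 + 4 = 8 bars.
8 (basic form) + 3 (cadential extension) + 1 (extra statement) = 12.

12 measures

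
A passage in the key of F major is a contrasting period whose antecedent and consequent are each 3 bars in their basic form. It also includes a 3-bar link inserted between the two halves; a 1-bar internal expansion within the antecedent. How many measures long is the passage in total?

Basic contrasting period: 3 + 3 = 6 bars.
6 (basic form) + 3 (link) + 1 (internal expansion) = 10.

10 measures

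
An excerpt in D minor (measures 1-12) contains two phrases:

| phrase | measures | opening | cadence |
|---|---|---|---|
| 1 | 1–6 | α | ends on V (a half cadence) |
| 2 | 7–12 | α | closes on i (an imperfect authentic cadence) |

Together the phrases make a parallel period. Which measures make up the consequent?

The phrase ending with the weaker cadence (half cadence) is the antecedent; the one ending more conclusively (imperfect authentic cadence) is the consequent. The consequent is measures 7–12.

measures 7–12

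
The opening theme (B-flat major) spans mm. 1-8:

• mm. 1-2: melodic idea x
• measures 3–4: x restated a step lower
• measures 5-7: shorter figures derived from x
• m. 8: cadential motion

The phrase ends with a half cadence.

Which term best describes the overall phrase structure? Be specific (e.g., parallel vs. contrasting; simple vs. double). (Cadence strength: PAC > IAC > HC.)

sentence

Basic idea (mm. 1–2) + its repetition (mm. 3–4) form the presentation; fragmentation and cadence (mm. 5-8) form the continuation — the 8-bar whole is a sentence.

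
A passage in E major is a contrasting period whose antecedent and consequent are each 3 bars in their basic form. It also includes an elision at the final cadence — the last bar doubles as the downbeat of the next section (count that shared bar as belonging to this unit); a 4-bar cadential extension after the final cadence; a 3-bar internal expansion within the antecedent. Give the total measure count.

Basic contrasting period: 3 + 3 = 6 bars.
6 (basic form) + 4 (cadential extension) + 3 (internal expansion) = 13.
The elision shares a bar with the next section but does not change this unit's count.

13 measures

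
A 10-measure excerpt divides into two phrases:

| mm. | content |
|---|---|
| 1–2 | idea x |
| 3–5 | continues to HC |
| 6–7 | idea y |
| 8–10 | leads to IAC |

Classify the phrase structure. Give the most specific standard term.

contrasting period

Phrase 1 ends with a half cadence (weaker) and phrase 2 with an imperfect authentic cadence (stronger): antecedent + consequent = a period.
The two phrases open with different material (x / y), so the period is contrasting.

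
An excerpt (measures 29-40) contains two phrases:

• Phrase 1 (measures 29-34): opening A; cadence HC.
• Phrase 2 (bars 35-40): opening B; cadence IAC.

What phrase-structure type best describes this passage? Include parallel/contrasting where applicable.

Phrase 1 ends with a half cadence (weaker) and phrase 2 with an imperfect authentic cadence (stronger): antecedent + consequent = a period.
The two phrases open with different material (A / B), so the period is contrasting.

contrasting period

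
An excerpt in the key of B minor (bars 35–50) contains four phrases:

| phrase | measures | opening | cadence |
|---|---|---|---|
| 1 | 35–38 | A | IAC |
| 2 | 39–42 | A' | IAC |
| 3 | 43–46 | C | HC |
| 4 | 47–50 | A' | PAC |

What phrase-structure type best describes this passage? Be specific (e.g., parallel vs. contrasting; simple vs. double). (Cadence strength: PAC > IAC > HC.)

Four phrases in two halves: the first half (mm. 35–42) ends with an imperfect authentic cadence, the second (measures 43-50) with a perfect authentic cadence — a large antecedent–consequent pair, i.e. a double period.
Phrase 3 begins with different material from phrase 1, making it contrasting.

contrasting double period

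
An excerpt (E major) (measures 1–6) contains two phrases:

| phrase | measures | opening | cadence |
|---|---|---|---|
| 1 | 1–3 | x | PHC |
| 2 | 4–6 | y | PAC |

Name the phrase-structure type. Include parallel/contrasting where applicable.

Phrase 1 ends with a Phrygian half cadence (weaker) and phrase 2 with a perfect authentic cadence (stronger): antecedent + consequent = a period.
The two phrases open with different material (x / y), so the period is contrasting.

contrasting period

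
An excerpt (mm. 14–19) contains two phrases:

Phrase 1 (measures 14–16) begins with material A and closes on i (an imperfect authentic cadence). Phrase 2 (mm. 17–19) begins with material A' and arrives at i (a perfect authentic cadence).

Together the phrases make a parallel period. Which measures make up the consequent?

measures 17–19

The phrase ending with the weaker cadence (imperfect authentic cadence) is the antecedent; the one ending more conclusively (perfect authentic cadence) is the consequent. The consequent is measures 17–19.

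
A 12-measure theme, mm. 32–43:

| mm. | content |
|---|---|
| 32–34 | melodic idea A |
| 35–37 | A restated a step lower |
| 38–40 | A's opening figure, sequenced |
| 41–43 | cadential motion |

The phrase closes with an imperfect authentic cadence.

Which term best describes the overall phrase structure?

Basic idea (mm. 32–34) + its repetition (bars 35–37) form the presentation; fragmentation and cadence (mm. 38-43) form the continuation — the 12-bar whole is a sentence.

sentence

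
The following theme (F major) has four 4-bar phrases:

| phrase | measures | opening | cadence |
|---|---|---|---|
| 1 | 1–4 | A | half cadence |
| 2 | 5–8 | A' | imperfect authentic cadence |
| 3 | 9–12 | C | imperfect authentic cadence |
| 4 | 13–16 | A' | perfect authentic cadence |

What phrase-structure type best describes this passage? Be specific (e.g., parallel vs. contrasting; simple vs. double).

contrasting double period

Four phrases in two halves: the first half (mm. 1–8) ends with an imperfect authentic cadence, the second (measures 9-16) with a perfect authentic cadence — a large antecedent–consequent pair, i.e. a double period.
Phrase 3 begins with different material from phrase 1, making it contrasting.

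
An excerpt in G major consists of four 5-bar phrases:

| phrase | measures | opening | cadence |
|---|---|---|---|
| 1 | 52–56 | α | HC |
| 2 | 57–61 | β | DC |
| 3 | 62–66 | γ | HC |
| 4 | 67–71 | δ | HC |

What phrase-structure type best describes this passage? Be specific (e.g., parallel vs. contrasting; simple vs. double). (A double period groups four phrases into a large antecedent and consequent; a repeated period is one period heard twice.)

Phrase 4 ends with a half cadence, no stronger than phrase 2's deceptive cadence, so the four phrases do not form a double period; nor do phrases 3–4 duplicate 1–2, so it is not a repeated period. With no phrase reaching a conclusive cadence, the passage is a phrase group.

phrase group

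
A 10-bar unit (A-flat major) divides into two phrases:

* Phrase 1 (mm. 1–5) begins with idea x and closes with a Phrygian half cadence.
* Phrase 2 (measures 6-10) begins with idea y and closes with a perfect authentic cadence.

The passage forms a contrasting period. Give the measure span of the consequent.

measures 6–10

The antecedent is the phrase ending with the weaker cadence (Phrygian half cadence, phrase 1) and the consequent the one ending more conclusively (perfect authentic cadence, phrase 2); the consequent is mm. 6-10.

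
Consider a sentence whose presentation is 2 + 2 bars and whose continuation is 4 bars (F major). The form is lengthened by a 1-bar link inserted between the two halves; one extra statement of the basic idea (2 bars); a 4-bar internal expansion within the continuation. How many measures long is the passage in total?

15 measures

Basic sentence: 2 + 2 + 4 = 8 bars.
8 (basic form) + 1 (link) + 2 (extra statement) + 4 (internal expansion) = 15.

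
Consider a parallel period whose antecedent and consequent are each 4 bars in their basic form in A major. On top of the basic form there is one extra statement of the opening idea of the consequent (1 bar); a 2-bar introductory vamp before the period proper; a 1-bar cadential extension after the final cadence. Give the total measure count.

12 measures

Basic parallel period: 4 + 4 = 8 bars.
8 (basic form) + 1 (extra statement) + 2 (introduction) + 1 (cadential extension) = 12.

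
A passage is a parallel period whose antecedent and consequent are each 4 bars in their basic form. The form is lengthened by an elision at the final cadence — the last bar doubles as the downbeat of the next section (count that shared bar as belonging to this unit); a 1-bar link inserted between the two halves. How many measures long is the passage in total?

9 measures

Basic parallel period: 4 + 4 = 8 bars.
8 (basic form) + 1 (link) = 9.
The elision shares a bar with the next section but does not change this unit's count.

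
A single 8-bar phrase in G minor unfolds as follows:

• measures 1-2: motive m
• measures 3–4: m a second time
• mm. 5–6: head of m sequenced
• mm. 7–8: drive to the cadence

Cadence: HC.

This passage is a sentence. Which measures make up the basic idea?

measures 1–2

The presentation of a sentence is the basic idea (measures 1–2) plus its repetition (measures 3–4); the basic idea is therefore measures 1-2.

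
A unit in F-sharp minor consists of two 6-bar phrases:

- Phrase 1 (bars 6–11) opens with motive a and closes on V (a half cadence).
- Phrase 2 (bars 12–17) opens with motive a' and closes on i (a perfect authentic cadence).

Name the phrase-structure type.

Phrase 1 ends with a half cadence (weaker) and phrase 2 with a perfect authentic cadence (stronger): antecedent + consequent = a period.
The two phrases open with the same material (a / a'), so the period is parallel.

parallel period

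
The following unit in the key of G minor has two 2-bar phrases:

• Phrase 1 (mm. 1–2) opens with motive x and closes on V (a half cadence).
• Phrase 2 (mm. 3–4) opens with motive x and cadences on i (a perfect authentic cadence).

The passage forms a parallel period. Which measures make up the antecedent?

The antecedent is the phrase ending with the weaker cadence (half cadence, phrase 1) and the consequent the one ending more conclusively (perfect authentic cadence, phrase 2); the antecedent is mm. 1-2.

measures 1–2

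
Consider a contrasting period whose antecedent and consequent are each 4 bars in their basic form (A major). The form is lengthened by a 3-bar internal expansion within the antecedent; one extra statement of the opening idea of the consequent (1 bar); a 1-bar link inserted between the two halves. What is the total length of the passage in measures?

Basic contrasting period: 4 + 4 = 8 bars.
8 (basic form) + 3 (internal expansion) + 1 (extra statement) + 1 (link) = 13.

13 measures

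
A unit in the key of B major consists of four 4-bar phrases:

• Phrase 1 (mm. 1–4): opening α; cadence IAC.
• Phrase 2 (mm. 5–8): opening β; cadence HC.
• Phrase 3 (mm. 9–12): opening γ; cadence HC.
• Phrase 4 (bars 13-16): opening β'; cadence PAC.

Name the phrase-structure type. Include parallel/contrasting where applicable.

contrasting double period

Four phrases in two halves: the first half (measures 1–8) ends with a half cadence, the second (bars 9-16) with a perfect authentic cadence — a large antecedent–consequent pair, i.e. a double period.
Phrase 3 begins with different material from phrase 1, making it contrasting.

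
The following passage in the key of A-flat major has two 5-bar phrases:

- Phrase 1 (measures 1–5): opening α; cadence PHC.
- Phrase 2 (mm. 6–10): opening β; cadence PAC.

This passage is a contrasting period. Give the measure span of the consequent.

measures 6–10

The antecedent is the phrase ending with the weaker cadence (Phrygian half cadence, phrase 1) and the consequent the one ending more conclusively (perfect authentic cadence, phrase 2); the consequent is bars 6-10.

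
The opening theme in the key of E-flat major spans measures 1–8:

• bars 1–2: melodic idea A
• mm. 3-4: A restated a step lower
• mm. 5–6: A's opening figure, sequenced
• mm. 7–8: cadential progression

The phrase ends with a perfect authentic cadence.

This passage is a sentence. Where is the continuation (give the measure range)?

measures 5–8

After the presentation (mm. 1–4), the continuation covers the fragmentation through the cadence: mm. 5-8.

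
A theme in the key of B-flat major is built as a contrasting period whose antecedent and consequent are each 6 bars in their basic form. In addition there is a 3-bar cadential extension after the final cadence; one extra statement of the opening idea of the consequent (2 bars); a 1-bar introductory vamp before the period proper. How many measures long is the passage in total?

18 measures

Basic contrasting period: 6 + 6 = 12 bars.
12 (basic form) + 3 (cadential extension) + 2 (extra statement) + 1 (introduction) = 18.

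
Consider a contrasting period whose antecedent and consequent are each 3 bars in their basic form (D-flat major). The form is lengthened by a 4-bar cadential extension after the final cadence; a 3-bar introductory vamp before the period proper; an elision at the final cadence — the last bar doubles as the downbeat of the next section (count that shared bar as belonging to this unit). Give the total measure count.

Basic contrasting period: 3 + 3 = 6 bars.
6 (basic form) + 4 (cadential extension) + 3 (introduction) = 13.
The elision shares a bar with the next section but does not change this unit's count.

13 measures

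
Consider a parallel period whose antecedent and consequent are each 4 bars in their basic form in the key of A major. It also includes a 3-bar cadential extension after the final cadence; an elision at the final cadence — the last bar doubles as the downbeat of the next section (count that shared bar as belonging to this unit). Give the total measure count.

Basic parallel period: 4 + 4 = 8 bars.
8 (basic form) + 3 (cadential extension) = 11.
The elision shares a bar with the next section but does not change this unit's count.

11 measures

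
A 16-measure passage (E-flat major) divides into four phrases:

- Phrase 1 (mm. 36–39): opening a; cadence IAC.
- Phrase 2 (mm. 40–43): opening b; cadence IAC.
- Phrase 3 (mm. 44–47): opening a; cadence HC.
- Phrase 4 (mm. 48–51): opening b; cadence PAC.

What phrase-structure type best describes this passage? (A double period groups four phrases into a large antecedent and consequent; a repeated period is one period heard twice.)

Four phrases in two halves: the first half (bars 36–43) ends with an imperfect authentic cadence, the second (mm. 44–51) with a perfect authentic cadence — a large antecedent–consequent pair, i.e. a double period.
Phrase 3 begins with the same material as phrase 1, making it parallel.

parallel double period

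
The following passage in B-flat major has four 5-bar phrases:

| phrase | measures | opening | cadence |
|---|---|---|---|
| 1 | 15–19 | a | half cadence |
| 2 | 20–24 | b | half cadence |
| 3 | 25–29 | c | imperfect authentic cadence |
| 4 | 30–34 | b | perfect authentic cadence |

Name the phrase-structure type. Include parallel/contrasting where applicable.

Four phrases in two halves: the first half (measures 15–24) ends with a half cadence, the second (mm. 25-34) with a perfect authentic cadence — a large antecedent–consequent pair, i.e. a double period.
Phrase 3 begins with different material from phrase 1, making it contrasting.

contrasting double period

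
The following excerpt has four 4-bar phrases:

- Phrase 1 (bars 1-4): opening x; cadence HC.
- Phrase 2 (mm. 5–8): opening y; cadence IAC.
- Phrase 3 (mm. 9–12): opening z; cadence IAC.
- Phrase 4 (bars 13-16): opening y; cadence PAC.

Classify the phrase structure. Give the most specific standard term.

Four phrases in two halves: the first half (bars 1-8) ends with an imperfect authentic cadence, the second (mm. 9-16) with a perfect authentic cadence — a large antecedent–consequent pair, i.e. a double period.
Phrase 3 begins with different material from phrase 1, making it contrasting.

contrasting double period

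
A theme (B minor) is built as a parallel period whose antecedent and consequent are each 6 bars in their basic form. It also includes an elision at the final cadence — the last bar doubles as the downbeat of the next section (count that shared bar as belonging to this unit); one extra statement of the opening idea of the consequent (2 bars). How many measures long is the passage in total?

Basic parallel period: 6 + 6 = 12 bars.
12 (basic form) + 2 (extra statement) = 14.
The elision shares a bar with the next section but does not change this unit's count.

14 measures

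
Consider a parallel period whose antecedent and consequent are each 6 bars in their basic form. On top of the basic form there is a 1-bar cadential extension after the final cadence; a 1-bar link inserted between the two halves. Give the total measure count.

14 measures

Basic parallel period: 6 + 6 = 12 bars.
12 (basic form) + 1 (cadential extension) + 1 (link) = 14.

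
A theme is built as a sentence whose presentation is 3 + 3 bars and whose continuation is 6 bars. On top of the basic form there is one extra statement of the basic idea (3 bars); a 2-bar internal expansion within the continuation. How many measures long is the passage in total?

17 measures

Basic sentence: 3 + 3 + 6 = 12 bars.
12 (basic form) + 3 (extra statement) + 2 (internal expansion) = 17.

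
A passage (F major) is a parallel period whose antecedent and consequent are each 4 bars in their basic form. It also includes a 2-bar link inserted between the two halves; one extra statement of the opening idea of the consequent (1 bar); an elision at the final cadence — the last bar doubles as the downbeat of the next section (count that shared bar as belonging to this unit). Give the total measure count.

11 measures

Basic parallel period: 4 + 4 = 8 bars.
8 (basic form) + 2 (link) + 1 (extra statement) = 11.
The elision shares a bar with the next section but does not change this unit's count.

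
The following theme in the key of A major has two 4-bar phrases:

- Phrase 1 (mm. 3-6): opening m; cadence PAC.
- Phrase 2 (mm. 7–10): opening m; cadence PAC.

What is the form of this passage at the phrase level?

Both phrases have the same opening (m) and the same cadence (perfect authentic cadence): the second is a restatement, not a consequent, so this is a repeated phrase rather than a period.

repeated phrase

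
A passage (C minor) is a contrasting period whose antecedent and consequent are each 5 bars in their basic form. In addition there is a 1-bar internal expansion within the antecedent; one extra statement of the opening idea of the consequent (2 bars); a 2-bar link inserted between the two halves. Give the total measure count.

15 measures

Basic contrasting period: 5 + 5 = 10 bars.
10 (basic form) + 1 (internal expansion) + 2 (extra statement) + 2 (link) = 15.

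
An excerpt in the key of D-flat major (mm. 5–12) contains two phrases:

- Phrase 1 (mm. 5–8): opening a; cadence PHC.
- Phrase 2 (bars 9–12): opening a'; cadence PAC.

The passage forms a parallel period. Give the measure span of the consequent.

measures 9–12

The antecedent is the phrase ending with the weaker cadence (Phrygian half cadence, phrase 1) and the consequent the one ending more conclusively (perfect authentic cadence, phrase 2); the consequent is mm. 9-12.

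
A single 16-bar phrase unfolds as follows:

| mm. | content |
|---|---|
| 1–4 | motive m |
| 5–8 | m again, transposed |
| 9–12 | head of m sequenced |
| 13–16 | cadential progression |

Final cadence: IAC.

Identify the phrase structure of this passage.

sentence

Basic idea (mm. 1-4) + its repetition (mm. 5-8) form the presentation; fragmentation and cadence (bars 9–16) form the continuation — the 16-bar whole is a sentence.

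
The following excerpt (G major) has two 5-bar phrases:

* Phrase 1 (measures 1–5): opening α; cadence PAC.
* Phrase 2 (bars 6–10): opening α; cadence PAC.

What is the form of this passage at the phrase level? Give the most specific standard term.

Both phrases have the same opening (α) and the same cadence (perfect authentic cadence): the second is a restatement, not a consequent, so this is a repeated phrase rather than a period.

repeated phrase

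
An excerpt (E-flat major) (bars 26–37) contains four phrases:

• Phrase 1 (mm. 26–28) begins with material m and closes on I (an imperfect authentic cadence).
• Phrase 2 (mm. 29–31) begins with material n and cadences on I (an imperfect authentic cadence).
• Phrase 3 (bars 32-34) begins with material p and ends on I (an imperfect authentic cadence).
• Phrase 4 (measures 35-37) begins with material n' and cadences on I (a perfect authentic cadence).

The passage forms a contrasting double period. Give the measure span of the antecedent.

measures 26–31

In a double period the first pair of phrases (ending imperfect authentic cadence) is the large antecedent and the second pair (ending perfect authentic cadence) is the large consequent; the antecedent is measures 26–31.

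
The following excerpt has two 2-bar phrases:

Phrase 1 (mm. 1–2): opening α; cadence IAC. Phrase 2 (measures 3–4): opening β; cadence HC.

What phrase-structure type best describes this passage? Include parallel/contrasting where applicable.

phrase group

The second phrase closes with a half cadence, which is not stronger than the first phrase's imperfect authentic cadence; without a weak→strong cadential pair there is no antecedent–consequent relationship, so this is a phrase group rather than a period.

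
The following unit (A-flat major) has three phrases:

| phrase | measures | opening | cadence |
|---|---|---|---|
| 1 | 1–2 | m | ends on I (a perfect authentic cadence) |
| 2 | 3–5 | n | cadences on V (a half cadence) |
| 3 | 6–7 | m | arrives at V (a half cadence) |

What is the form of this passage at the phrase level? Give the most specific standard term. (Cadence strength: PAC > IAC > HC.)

The final phrase closes with a half cadence, which is not stronger than the preceding half cadence; the 3 phrases lack an overall antecedent–consequent design and so form a phrase group.

phrase group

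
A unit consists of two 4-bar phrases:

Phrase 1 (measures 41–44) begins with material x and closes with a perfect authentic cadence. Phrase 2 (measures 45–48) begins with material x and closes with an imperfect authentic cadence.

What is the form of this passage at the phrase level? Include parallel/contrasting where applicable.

phrase group

The second phrase closes with an imperfect authentic cadence, which is not stronger than the first phrase's perfect authentic cadence; without a weak→strong cadential pair there is no antecedent–consequent relationship, so this is a phrase group rather than a period.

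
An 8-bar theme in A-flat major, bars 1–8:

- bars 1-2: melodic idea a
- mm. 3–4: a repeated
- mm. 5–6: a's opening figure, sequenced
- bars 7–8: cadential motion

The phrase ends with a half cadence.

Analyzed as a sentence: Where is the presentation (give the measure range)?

measures 1–4

The presentation of a sentence is the basic idea (mm. 1–2) plus its repetition (mm. 3-4); the presentation is therefore measures 1–4.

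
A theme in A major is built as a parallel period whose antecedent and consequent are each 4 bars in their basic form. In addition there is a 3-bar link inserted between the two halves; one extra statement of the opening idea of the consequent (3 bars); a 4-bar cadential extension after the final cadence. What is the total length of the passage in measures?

Basic parallel period: 4 + 4 = 8 bars.
8 (basic form) + 3 (link) + 3 (extra statement) + 4 (cadential extension) = 18.

18 measures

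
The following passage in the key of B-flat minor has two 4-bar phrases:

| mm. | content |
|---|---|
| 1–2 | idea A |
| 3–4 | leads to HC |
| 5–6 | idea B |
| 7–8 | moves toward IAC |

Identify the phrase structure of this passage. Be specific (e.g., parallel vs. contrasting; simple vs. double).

contrasting period

Phrase 1 ends with a half cadence (weaker) and phrase 2 with an imperfect authentic cadence (stronger): antecedent + consequent = a period.
The two phrases open with different material (A / B), so the period is contrasting.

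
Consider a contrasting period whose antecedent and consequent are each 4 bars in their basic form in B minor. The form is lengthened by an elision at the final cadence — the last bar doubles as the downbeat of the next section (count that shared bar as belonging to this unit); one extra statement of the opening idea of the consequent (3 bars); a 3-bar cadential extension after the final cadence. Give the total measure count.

Basic contrasting period: 4 + 4 = 8 bars.
8 (basic form) + 3 (extra statement) + 3 (cadential extension) = 14.
The elision shares a bar with the next section but does not change this unit's count.

14 measures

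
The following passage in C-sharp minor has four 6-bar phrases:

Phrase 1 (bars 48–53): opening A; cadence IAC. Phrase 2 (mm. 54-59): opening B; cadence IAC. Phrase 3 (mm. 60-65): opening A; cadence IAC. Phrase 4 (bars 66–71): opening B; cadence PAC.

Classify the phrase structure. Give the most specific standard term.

parallel double period

Four phrases in two halves: the first half (mm. 48–59) ends with an imperfect authentic cadence, the second (mm. 60–71) with a perfect authentic cadence — a large antecedent–consequent pair, i.e. a double period.
Phrase 3 begins with the same material as phrase 1, making it parallel.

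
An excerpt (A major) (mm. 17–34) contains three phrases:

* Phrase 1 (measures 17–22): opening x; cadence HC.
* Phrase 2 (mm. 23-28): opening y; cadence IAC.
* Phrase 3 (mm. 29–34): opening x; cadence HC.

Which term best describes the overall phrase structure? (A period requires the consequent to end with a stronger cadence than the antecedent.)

phrase group

The final phrase closes with a half cadence, which is not stronger than the preceding imperfect authentic cadence; the 3 phrases lack an overall antecedent–consequent design and so form a phrase group.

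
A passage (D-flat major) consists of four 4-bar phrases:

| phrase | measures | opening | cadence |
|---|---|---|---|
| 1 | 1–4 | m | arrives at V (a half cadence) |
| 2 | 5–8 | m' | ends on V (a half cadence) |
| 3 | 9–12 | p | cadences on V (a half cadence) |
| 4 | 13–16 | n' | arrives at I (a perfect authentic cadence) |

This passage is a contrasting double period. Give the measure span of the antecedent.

measures 1–8

In a double period the four phrases pair into a large antecedent (phrases 1–2, ending half cadence) and a large consequent (phrases 3–4, ending perfect authentic cadence). The antecedent spans mm. 1–8.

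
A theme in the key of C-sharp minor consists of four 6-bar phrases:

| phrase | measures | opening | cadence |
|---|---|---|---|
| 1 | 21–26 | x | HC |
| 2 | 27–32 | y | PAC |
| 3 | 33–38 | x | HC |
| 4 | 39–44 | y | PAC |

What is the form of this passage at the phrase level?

The cadence pattern HC–PAC–HC–PAC is weak–strong twice, and phrases 3–4 restate phrases 1–2: a period heard twice, not a double period (which would end weakly at phrase 2).

repeated period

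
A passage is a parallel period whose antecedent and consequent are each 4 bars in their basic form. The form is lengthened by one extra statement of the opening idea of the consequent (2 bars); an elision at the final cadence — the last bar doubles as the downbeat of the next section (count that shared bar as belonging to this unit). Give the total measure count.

Basic parallel period: 4 + 4 = 8 bars.
8 (basic form) + 2 (extra statement) = 10.
The elision shares a bar with the next section but does not change this unit's count.

10 measures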